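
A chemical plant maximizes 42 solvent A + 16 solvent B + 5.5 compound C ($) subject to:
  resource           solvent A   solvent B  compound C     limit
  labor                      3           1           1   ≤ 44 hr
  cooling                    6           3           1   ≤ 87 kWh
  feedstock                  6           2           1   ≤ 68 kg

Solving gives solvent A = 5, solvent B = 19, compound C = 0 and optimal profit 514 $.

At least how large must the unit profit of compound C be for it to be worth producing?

7

Binding: cooling and feedstock. Non-binding: labor (10 unused).
Slack constraints have shadow price 0 (complementary slackness).
The binding rows give the dual system: 6·y_cooling + 6·y_feedstock = 42 and 3·y_cooling + 2·y_feedstock = 16.
Solving: y_cooling = 2, y_feedstock = 5.
compound C enters the basis when its profit ≥ yᵀa₃ = 2·1 + 5·1 = 7.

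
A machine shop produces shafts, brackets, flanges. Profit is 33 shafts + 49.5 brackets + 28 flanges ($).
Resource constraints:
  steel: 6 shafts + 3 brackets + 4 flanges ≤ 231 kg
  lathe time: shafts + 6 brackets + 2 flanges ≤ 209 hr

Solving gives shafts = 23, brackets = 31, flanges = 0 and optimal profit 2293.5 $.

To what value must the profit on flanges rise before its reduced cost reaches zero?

Check each constraint at x*: steel 231/231 (tight); lathe time 209/209 (tight).
The binding rows give the dual system: 6·y_steel + 1·y_lathe time = 33 and 3·y_steel + 6·y_lathe time = 49.5.
→ y_steel = 4.5 and y_lathe time = 6.
flanges enters the basis when its profit ≥ yᵀa₃ = 4.5·4 + 6·2 = 30.

30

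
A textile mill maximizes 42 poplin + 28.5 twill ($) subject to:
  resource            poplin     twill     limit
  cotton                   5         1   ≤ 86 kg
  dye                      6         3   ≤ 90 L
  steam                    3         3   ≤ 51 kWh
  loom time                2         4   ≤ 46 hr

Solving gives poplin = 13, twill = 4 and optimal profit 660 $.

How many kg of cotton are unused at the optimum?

17

cotton used = 5·13 + 1·4 = 69; slack = 86 − 69 = 17.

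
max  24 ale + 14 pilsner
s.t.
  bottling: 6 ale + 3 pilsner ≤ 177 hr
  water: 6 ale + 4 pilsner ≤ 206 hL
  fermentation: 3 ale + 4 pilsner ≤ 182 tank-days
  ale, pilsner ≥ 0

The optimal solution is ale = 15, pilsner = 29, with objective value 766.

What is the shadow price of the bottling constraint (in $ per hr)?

2

At the optimum: bottling uses 177 of 177 (binding); water uses 206 of 206 (binding); fermentation uses 161 of 182 (slack = 21).
Slack constraints have shadow price 0 (complementary slackness).
Dual feasibility on the basic columns requires 6·y_bottling + 6·y_water = 24, 3·y_bottling + 4·y_water = 14.
Solving: y_bottling = 2, y_water = 2.
Shadow price of bottling = 2.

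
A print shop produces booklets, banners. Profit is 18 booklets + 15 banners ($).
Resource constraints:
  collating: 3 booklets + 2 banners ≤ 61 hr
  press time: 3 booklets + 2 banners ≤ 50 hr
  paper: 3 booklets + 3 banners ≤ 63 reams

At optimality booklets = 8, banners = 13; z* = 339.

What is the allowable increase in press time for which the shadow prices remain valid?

11

Binding constraints: press time, paper. The basis is B = [[3,2],[3,3]] with det 3.
Per unit increase in press time, x* moves by d = (1, -1).
The basis stays optimal until collating becomes binding; allowable increase = 11 hr.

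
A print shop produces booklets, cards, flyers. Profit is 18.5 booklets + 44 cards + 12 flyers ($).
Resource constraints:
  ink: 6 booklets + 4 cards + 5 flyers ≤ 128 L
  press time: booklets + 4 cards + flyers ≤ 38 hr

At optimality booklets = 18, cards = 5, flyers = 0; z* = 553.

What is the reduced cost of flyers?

-5

At the optimum: ink uses 128 of 128 (binding); press time uses 38 of 38 (binding).
The binding rows give the dual system: 6·y_ink + 1·y_press time = 18.5 and 4·y_ink + 4·y_press time = 44.
This yields shadow prices y_ink = 1.5, y_press time = 9.5.
Reduced cost of flyers: c₃ − yᵀa₃ = 12 − (1.5·5 + 9.5·1) = 12 − 17 = -5.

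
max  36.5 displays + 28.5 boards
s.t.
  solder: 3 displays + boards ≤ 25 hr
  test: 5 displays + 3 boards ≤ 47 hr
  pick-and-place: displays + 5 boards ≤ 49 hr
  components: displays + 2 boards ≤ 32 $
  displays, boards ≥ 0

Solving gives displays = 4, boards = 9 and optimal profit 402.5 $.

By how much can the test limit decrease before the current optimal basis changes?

Binding constraints: test, pick-and-place. The basis is B = [[5,3],[1,5]] with det 22.
Per unit decrease in test, x* moves by d = (-0.2273, 0.0455).
The basis stays optimal until displays reaches 0; allowable decrease = 17.6 hr.

17.6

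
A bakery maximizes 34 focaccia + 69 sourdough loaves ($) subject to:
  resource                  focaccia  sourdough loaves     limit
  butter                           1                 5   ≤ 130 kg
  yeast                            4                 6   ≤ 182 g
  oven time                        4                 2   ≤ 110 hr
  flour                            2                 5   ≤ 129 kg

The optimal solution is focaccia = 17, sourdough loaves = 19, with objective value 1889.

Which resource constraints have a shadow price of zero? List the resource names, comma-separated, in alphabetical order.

butter, oven time

butter: 112/130 (slack 18)
yeast: 182/182 (binding)
oven time: 106/110 (slack 4)
flour: 129/129 (binding)
By complementary slackness, a constraint with positive slack has shadow price 0 → butter, oven time.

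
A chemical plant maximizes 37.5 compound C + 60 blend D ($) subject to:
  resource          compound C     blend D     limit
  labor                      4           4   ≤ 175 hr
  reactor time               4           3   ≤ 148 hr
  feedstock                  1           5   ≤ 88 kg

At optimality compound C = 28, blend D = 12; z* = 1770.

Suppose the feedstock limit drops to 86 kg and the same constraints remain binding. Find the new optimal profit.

At the optimum: labor uses 160 of 175 (slack = 15); reactor time uses 148 of 148 (binding); feedstock uses 88 of 88 (binding).
Since labor is not tight, its dual is 0.
The binding rows give the dual system: 4·y_reactor time + 1·y_feedstock = 37.5 and 3·y_reactor time + 5·y_feedstock = 60.
This yields shadow prices y_reactor time = 7.5, y_feedstock = 7.5.
Δz = y_feedstock·Δb = 7.5 × (-2) = -15, so new z* = 1770 − 15 = 1755.

1755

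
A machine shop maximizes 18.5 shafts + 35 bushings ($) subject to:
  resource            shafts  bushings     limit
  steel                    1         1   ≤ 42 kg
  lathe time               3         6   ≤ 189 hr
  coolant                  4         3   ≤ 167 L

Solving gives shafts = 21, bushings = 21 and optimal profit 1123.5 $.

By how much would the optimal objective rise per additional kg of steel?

Binding: steel and lathe time. Non-binding: coolant (20 unused).
Since coolant is not tight, its dual is 0.
From A_Bᵀ y = c: 1·y_steel + 3·y_lathe time = 18.5; 1·y_steel + 6·y_lathe time = 35.
This yields shadow prices y_steel = 2, y_lathe time = 5.5.
Shadow price of steel = 2.

2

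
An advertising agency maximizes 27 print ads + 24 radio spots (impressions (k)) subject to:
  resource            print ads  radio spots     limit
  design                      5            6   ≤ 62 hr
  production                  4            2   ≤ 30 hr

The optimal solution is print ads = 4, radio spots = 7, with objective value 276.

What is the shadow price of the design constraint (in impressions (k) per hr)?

3

Check each constraint at x*: design 62/62 (tight); production 30/30 (tight).
The binding rows give the dual system: 5·y_design + 4·y_production = 27 and 6·y_design + 2·y_production = 24.
This yields shadow prices y_design = 3, y_production = 3.
Shadow price of design = 3.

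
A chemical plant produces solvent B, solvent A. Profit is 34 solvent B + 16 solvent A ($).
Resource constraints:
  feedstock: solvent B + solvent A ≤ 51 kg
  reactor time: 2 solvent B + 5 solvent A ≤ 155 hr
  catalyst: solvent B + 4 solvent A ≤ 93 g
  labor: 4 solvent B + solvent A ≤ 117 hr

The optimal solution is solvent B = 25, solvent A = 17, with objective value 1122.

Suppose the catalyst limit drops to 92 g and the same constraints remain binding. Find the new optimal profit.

Binding: catalyst and labor. Non-binding: feedstock (9 unused), reactor time (20 unused).
By complementary slackness, y = 0 for the non-binding constraints.
Dual feasibility on the basic columns requires 1·y_catalyst + 4·y_labor = 34, 4·y_catalyst + 1·y_labor = 16.
This yields shadow prices y_catalyst = 2, y_labor = 8.
Δz = y_catalyst·Δb = 2 × (-1) = -2, so new z* = 1122 − 2 = 1120.

1120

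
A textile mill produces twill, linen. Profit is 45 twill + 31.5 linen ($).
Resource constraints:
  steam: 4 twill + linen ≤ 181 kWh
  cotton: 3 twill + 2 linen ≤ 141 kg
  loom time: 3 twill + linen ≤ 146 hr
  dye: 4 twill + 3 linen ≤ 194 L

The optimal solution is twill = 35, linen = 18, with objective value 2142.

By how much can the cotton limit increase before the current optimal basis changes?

2.875

Binding constraints: cotton, dye. The basis is B = [[3,2],[4,3]] with det 1.
Per unit increase in cotton, x* moves by d = (3, -4).
The basis stays optimal until steam becomes binding; allowable increase = 2.875 kg.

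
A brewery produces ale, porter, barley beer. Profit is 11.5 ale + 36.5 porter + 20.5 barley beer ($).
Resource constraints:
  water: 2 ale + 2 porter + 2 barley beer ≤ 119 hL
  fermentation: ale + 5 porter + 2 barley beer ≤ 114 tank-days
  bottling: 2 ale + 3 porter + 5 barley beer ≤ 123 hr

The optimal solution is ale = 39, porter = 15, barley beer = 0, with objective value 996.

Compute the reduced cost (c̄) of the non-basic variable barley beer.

-5.5

Check each constraint at x*: water 108/119 (slack 11); fermentation 114/114 (tight); bottling 123/123 (tight).
Slack constraints have shadow price 0 (complementary slackness).
The binding rows give the dual system: 1·y_fermentation + 2·y_bottling = 11.5 and 5·y_fermentation + 3·y_bottling = 36.5.
Solving: y_fermentation = 5.5, y_bottling = 3.
Reduced cost of barley beer: c₃ − yᵀa₃ = 20.5 − (5.5·2 + 3·5) = 20.5 − 26 = -5.5.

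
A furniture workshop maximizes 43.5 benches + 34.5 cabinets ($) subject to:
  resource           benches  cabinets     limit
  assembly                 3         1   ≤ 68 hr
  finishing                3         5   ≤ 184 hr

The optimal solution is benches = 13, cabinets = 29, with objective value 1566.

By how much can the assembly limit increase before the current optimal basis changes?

116

Binding constraints: assembly, finishing. The basis is B = [[3,1],[3,5]] with det 12.
Per unit increase in assembly, x* moves by d = (0.4167, -0.25).
The basis stays optimal until cabinets reaches 0; allowable increase = 116 hr.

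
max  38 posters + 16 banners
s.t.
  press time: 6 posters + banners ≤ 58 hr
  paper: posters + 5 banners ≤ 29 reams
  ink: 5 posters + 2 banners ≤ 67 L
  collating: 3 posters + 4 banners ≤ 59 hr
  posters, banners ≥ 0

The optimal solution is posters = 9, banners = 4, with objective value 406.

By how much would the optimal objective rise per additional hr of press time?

Binding: press time and paper. Non-binding: ink (14 unused), collating (16 unused).
By complementary slackness, y = 0 for the non-binding constraints.
The binding rows give the dual system: 6·y_press time + 1·y_paper = 38 and 1·y_press time + 5·y_paper = 16.
Solving: y_press time = 6, y_paper = 2.
Shadow price of press time = 6.

6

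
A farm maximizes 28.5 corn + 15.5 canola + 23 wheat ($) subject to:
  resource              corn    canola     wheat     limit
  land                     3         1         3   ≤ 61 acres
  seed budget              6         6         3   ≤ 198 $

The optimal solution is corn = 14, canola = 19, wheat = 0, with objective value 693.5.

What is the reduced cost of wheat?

At the optimum: land uses 61 of 61 (binding); seed budget uses 198 of 198 (binding).
From A_Bᵀ y = c: 3·y_land + 6·y_seed budget = 28.5; 1·y_land + 6·y_seed budget = 15.5.
Solving: y_land = 6.5, y_seed budget = 1.5.
Reduced cost of wheat: c₃ − yᵀa₃ = 23 − (6.5·3 + 1.5·3) = 23 − 24 = -1.

-1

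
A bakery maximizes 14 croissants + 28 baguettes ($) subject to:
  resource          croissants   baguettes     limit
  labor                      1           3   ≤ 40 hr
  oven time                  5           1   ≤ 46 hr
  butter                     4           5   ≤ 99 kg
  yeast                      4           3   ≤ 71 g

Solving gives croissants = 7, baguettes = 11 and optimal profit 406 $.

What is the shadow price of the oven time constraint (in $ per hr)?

1

At the optimum: labor uses 40 of 40 (binding); oven time uses 46 of 46 (binding); butter uses 83 of 99 (slack = 16); yeast uses 61 of 71 (slack = 10).
Slack constraints have shadow price 0 (complementary slackness).
Dual feasibility on the basic columns requires 1·y_labor + 5·y_oven time = 14, 3·y_labor + 1·y_oven time = 28.
Solving: y_labor = 9, y_oven time = 1.
Shadow price of oven time = 1.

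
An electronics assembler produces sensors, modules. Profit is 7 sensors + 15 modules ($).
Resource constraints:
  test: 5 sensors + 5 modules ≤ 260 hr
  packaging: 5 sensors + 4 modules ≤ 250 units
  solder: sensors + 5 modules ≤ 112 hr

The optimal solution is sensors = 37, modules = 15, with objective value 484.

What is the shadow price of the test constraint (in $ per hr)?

1

Check each constraint at x*: test 260/260 (tight); packaging 245/250 (slack 5); solder 112/112 (tight).
By complementary slackness, y = 0 for the non-binding constraint.
Dual feasibility on the basic columns requires 5·y_test + 1·y_solder = 7, 5·y_test + 5·y_solder = 15.
→ y_test = 1 and y_solder = 2.
Shadow price of test = 1.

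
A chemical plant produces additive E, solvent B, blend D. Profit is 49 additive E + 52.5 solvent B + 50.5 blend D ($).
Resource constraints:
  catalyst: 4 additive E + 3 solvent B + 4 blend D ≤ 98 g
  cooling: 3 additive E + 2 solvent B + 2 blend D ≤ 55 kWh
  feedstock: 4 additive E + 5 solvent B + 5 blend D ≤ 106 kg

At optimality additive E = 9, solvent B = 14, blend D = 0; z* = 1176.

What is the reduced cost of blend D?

-2

At the optimum: catalyst uses 78 of 98 (slack = 20); cooling uses 55 of 55 (binding); feedstock uses 106 of 106 (binding).
Since catalyst is not tight, its dual is 0.
From A_Bᵀ y = c: 3·y_cooling + 4·y_feedstock = 49; 2·y_cooling + 5·y_feedstock = 52.5.
This yields shadow prices y_cooling = 5, y_feedstock = 8.5.
Reduced cost of blend D: c₃ − yᵀa₃ = 50.5 − (5·2 + 8.5·5) = 50.5 − 52.5 = -2.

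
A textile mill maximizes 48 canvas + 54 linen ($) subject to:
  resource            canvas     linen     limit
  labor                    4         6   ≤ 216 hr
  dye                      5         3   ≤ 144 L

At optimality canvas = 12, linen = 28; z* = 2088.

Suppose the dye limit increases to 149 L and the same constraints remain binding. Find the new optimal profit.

Check each constraint at x*: labor 216/216 (tight); dye 144/144 (tight).
Dual feasibility on the basic columns requires 4·y_labor + 5·y_dye = 48, 6·y_labor + 3·y_dye = 54.
→ y_labor = 7 and y_dye = 4.
Δz = y_dye·Δb = 4 × (5) = 20, so new z* = 2088 + 20 = 2108.

2108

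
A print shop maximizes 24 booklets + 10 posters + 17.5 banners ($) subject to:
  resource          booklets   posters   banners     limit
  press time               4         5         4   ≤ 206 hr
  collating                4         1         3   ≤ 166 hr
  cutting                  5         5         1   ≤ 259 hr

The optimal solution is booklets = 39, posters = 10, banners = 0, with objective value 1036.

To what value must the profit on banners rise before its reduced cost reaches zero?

19

At the optimum: press time uses 206 of 206 (binding); collating uses 166 of 166 (binding); cutting uses 245 of 259 (slack = 14).
Since cutting is not tight, its dual is 0.
The binding rows give the dual system: 4·y_press time + 4·y_collating = 24 and 5·y_press time + 1·y_collating = 10.
Solving: y_press time = 1, y_collating = 5.
banners enters the basis when its profit ≥ yᵀa₃ = 1·4 + 5·3 = 19.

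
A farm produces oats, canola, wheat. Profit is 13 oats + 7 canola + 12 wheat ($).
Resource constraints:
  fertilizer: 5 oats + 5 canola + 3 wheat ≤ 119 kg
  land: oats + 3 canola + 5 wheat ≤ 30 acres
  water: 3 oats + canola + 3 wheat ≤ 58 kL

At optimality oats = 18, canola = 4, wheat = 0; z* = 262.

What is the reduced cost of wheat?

Binding: land and water. Non-binding: fertilizer (9 unused).
Since fertilizer is not tight, its dual is 0.
From A_Bᵀ y = c: 1·y_land + 3·y_water = 13; 3·y_land + 1·y_water = 7.
Solving: y_land = 1, y_water = 4.
Reduced cost of wheat: c₃ − yᵀa₃ = 12 − (1·5 + 4·3) = 12 − 17 = -5.

-5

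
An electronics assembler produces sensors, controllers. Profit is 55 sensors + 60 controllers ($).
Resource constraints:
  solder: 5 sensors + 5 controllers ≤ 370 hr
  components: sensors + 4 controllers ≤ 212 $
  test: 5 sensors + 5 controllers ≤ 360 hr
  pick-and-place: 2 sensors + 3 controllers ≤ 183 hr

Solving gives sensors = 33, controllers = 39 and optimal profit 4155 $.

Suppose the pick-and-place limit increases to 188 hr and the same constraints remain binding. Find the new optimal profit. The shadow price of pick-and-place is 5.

Δb = 5, so new z* = 4155 + (5)·(5) = 4155 + 25 = 4180.

4180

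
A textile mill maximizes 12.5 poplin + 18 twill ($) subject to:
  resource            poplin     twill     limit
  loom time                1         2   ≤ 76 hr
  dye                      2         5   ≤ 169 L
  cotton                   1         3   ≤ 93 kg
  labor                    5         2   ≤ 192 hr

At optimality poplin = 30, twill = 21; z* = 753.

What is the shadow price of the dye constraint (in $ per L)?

0

Check each constraint at x*: loom time 72/76 (slack 4); dye 165/169 (slack 4); cotton 93/93 (tight); labor 192/192 (tight).
Slack constraints have shadow price 0 (complementary slackness).
From A_Bᵀ y = c: 1·y_cotton + 5·y_labor = 12.5; 3·y_cotton + 2·y_labor = 18.
Solving: y_cotton = 5, y_labor = 1.5.
Shadow price of dye = 0.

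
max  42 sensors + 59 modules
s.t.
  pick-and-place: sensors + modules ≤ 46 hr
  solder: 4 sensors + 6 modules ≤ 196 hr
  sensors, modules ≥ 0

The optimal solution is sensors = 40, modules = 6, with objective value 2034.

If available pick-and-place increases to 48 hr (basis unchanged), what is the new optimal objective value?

At the optimum: pick-and-place uses 46 of 46 (binding); solder uses 196 of 196 (binding).
From A_Bᵀ y = c: 1·y_pick-and-place + 4·y_solder = 42; 1·y_pick-and-place + 6·y_solder = 59.
Solving: y_pick-and-place = 8, y_solder = 8.5.
Δz = y_pick-and-place·Δb = 8 × (2) = 16, so new z* = 2034 + 16 = 2050.

2050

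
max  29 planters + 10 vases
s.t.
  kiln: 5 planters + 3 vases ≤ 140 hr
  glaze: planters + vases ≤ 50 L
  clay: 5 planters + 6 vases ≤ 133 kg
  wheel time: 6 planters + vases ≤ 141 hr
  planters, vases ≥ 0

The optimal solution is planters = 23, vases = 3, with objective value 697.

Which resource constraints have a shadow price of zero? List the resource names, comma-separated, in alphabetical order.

kiln: 124/140 (slack 16)
glaze: 26/50 (slack 24)
clay: 133/133 (binding)
wheel time: 141/141 (binding)
By complementary slackness, a constraint with positive slack has shadow price 0 → glaze, kiln.

glaze, kiln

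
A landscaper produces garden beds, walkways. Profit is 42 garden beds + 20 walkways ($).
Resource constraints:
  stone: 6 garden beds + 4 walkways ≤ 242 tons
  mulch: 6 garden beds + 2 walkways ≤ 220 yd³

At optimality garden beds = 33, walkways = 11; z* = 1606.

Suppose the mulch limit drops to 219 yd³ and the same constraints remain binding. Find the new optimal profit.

1602

Both stone and mulch are binding at x*.
The binding rows give the dual system: 6·y_stone + 6·y_mulch = 42 and 4·y_stone + 2·y_mulch = 20.
→ y_stone = 3 and y_mulch = 4.
Δz = y_mulch·Δb = 4 × (-1) = -4, so new z* = 1606 − 4 = 1602.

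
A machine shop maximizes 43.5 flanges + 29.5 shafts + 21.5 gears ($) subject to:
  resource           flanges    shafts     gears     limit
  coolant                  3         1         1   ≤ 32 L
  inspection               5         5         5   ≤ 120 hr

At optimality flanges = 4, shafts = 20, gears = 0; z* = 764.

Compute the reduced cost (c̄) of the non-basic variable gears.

-8

Both coolant and inspection are binding at x*.
The binding rows give the dual system: 3·y_coolant + 5·y_inspection = 43.5 and 1·y_coolant + 5·y_inspection = 29.5.
Solving: y_coolant = 7, y_inspection = 4.5.
Reduced cost of gears: c₃ − yᵀa₃ = 21.5 − (7·1 + 4.5·5) = 21.5 − 29.5 = -8.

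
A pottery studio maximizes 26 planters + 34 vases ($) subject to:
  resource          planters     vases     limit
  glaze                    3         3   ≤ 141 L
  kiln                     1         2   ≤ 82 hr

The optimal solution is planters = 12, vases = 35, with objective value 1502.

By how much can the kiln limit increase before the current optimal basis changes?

Binding constraints: glaze, kiln. The basis is B = [[3,3],[1,2]] with det 3.
Per unit increase in kiln, x* moves by d = (-1, 1).
The basis stays optimal until planters reaches 0; allowable increase = 12 hr.

12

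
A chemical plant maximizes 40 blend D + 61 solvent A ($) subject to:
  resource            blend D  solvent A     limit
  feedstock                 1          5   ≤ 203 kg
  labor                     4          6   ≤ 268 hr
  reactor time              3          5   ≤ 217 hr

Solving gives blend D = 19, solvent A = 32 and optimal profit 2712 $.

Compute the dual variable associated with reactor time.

2

Check each constraint at x*: feedstock 179/203 (slack 24); labor 268/268 (tight); reactor time 217/217 (tight).
Slack constraints have shadow price 0 (complementary slackness).
From A_Bᵀ y = c: 4·y_labor + 3·y_reactor time = 40; 6·y_labor + 5·y_reactor time = 61.
→ y_labor = 8.5 and y_reactor time = 2.
Shadow price of reactor time = 2.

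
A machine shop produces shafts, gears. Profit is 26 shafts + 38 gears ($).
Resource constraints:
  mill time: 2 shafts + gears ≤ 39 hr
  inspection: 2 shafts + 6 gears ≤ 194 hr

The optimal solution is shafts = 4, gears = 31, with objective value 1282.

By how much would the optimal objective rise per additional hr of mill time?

Both mill time and inspection are binding at x*.
Dual feasibility on the basic columns requires 2·y_mill time + 2·y_inspection = 26, 1·y_mill time + 6·y_inspection = 38.
→ y_mill time = 8 and y_inspection = 5.
Shadow price of mill time = 8.

8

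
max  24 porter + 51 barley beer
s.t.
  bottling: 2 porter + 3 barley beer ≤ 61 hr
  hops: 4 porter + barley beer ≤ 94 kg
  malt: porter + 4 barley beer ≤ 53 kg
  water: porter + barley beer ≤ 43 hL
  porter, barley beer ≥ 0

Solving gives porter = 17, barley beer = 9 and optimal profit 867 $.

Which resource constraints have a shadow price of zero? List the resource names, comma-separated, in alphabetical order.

hops, water

bottling: 61/61 (binding)
hops: 77/94 (slack 17)
malt: 53/53 (binding)
water: 26/43 (slack 17)
By complementary slackness, a constraint with positive slack has shadow price 0 → hops, water.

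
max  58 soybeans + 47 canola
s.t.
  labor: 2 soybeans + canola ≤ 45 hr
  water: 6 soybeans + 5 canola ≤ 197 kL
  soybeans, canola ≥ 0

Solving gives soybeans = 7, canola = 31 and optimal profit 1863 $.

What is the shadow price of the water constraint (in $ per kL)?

9

At the optimum: labor uses 45 of 45 (binding); water uses 197 of 197 (binding).
The binding rows give the dual system: 2·y_labor + 6·y_water = 58 and 1·y_labor + 5·y_water = 47.
This yields shadow prices y_labor = 2, y_water = 9.
Shadow price of water = 9.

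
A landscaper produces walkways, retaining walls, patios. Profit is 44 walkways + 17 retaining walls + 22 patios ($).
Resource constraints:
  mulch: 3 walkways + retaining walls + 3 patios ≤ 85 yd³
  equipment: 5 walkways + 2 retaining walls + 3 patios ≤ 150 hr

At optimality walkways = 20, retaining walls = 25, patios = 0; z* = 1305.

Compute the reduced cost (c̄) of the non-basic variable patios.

-8

Both mulch and equipment are binding at x*.
The binding rows give the dual system: 3·y_mulch + 5·y_equipment = 44 and 1·y_mulch + 2·y_equipment = 17.
Solving: y_mulch = 3, y_equipment = 7.
Reduced cost of patios: c₃ − yᵀa₃ = 22 − (3·3 + 7·3) = 22 − 30 = -8.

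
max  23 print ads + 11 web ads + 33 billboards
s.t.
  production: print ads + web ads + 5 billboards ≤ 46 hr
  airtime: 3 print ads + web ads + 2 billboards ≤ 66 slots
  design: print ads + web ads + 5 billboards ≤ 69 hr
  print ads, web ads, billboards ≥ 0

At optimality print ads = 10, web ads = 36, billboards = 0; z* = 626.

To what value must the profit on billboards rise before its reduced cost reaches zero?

At the optimum: production uses 46 of 46 (binding); airtime uses 66 of 66 (binding); design uses 46 of 69 (slack = 23).
By complementary slackness, y = 0 for the non-binding constraint.
Dual feasibility on the basic columns requires 1·y_production + 3·y_airtime = 23, 1·y_production + 1·y_airtime = 11.
→ y_production = 5 and y_airtime = 6.
billboards enters the basis when its profit ≥ yᵀa₃ = 5·5 + 6·2 = 37.

37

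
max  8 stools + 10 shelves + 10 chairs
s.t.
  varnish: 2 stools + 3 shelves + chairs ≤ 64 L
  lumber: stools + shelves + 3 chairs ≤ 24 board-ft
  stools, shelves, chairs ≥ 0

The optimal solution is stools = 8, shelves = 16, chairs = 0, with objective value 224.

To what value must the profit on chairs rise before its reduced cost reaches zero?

At the optimum: varnish uses 64 of 64 (binding); lumber uses 24 of 24 (binding).
Dual feasibility on the basic columns requires 2·y_varnish + 1·y_lumber = 8, 3·y_varnish + 1·y_lumber = 10.
This yields shadow prices y_varnish = 2, y_lumber = 4.
chairs enters the basis when its profit ≥ yᵀa₃ = 2·1 + 4·3 = 14.

14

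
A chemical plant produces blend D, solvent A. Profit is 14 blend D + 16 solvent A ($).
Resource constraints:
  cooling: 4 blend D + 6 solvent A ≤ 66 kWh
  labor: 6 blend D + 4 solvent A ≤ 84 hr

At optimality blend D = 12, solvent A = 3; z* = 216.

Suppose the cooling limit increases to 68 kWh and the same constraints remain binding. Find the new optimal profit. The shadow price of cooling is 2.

Δb = 2, so new z* = 216 + (2)·(2) = 216 + 4 = 220.

220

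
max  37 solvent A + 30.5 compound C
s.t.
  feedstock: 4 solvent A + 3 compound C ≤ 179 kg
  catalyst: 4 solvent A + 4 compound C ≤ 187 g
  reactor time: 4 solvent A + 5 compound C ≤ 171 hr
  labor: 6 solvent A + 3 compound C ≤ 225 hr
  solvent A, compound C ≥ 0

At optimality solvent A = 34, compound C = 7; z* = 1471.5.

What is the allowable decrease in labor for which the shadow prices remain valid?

Binding constraints: reactor time, labor. The basis is B = [[4,5],[6,3]] with det -18.
Per unit decrease in labor, x* moves by d = (-0.2778, 0.2222).
The basis stays optimal until solvent A reaches 0; allowable decrease = 122.4 hr.

122.4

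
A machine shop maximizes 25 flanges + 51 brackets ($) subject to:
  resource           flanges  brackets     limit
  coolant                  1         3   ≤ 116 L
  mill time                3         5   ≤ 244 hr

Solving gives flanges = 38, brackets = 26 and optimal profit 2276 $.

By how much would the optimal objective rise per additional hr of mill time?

6

At the optimum: coolant uses 116 of 116 (binding); mill time uses 244 of 244 (binding).
The binding rows give the dual system: 1·y_coolant + 3·y_mill time = 25 and 3·y_coolant + 5·y_mill time = 51.
→ y_coolant = 7 and y_mill time = 6.
Shadow price of mill time = 6.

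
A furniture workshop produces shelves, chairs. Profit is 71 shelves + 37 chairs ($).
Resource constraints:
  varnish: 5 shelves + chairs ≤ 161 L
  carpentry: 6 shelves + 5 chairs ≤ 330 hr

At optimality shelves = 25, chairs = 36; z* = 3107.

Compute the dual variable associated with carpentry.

Both varnish and carpentry are binding at x*.
The binding rows give the dual system: 5·y_varnish + 6·y_carpentry = 71 and 1·y_varnish + 5·y_carpentry = 37.
This yields shadow prices y_varnish = 7, y_carpentry = 6.
Shadow price of carpentry = 6.

6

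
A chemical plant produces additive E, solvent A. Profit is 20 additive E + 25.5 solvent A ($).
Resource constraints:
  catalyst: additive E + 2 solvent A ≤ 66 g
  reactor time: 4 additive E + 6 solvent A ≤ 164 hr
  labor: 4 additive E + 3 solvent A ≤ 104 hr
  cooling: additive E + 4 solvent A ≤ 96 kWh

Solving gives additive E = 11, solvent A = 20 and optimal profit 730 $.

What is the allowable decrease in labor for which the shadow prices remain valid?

Binding constraints: reactor time, labor. The basis is B = [[4,6],[4,3]] with det -12.
Per unit decrease in labor, x* moves by d = (-0.5, 0.3333).
The basis stays optimal until cooling becomes binding; allowable decrease = 6 hr.

6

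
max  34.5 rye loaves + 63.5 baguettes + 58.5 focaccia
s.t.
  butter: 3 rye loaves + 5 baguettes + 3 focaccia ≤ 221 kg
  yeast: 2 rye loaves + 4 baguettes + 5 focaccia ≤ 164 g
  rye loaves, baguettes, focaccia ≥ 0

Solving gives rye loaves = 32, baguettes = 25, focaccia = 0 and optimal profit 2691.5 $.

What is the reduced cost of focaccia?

-3

At the optimum: butter uses 221 of 221 (binding); yeast uses 164 of 164 (binding).
Dual feasibility on the basic columns requires 3·y_butter + 2·y_yeast = 34.5, 5·y_butter + 4·y_yeast = 63.5.
→ y_butter = 5.5 and y_yeast = 9.
Reduced cost of focaccia: c₃ − yᵀa₃ = 58.5 − (5.5·3 + 9·5) = 58.5 − 61.5 = -3.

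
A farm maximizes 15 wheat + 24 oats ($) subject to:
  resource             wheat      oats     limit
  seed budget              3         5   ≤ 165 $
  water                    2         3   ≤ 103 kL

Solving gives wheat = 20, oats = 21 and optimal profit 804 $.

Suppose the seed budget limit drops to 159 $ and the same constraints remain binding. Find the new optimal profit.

786

At the optimum: seed budget uses 165 of 165 (binding); water uses 103 of 103 (binding).
Dual feasibility on the basic columns requires 3·y_seed budget + 2·y_water = 15, 5·y_seed budget + 3·y_water = 24.
→ y_seed budget = 3 and y_water = 3.
Δz = y_seed budget·Δb = 3 × (-6) = -18, so new z* = 804 − 18 = 786.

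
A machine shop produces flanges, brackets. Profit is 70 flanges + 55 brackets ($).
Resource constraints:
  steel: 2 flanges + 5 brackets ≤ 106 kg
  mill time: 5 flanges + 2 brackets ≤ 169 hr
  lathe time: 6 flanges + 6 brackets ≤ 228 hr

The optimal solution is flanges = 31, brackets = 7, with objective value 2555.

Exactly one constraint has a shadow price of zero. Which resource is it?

steel

steel: 97/106 (slack 9)
mill time: 169/169 (binding)
lathe time: 228/228 (binding)
By complementary slackness, a constraint with positive slack has shadow price 0 → steel.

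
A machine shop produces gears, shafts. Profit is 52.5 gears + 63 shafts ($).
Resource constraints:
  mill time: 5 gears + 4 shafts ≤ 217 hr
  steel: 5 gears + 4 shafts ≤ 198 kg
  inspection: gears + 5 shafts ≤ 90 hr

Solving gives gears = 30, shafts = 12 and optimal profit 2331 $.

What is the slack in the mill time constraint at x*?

mill time used = 5·30 + 4·12 = 198; slack = 217 − 198 = 19.

19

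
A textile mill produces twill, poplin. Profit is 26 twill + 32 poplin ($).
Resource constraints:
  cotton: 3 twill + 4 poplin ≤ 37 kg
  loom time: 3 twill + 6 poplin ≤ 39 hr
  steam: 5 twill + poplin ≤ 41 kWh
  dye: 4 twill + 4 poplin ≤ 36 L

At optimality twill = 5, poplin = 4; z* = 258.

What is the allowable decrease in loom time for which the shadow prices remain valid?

9

Binding constraints: loom time, dye. The basis is B = [[3,6],[4,4]] with det -12.
Per unit decrease in loom time, x* moves by d = (0.3333, -0.3333).
The basis stays optimal until steam becomes binding; allowable decrease = 9 hr.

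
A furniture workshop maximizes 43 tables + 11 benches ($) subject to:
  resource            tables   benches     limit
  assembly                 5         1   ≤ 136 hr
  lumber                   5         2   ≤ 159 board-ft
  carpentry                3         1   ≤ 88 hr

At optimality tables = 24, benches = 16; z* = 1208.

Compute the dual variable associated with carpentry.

6

Check each constraint at x*: assembly 136/136 (tight); lumber 152/159 (slack 7); carpentry 88/88 (tight).
Since lumber is not tight, its dual is 0.
Dual feasibility on the basic columns requires 5·y_assembly + 3·y_carpentry = 43, 1·y_assembly + 1·y_carpentry = 11.
This yields shadow prices y_assembly = 5, y_carpentry = 6.
Shadow price of carpentry = 6.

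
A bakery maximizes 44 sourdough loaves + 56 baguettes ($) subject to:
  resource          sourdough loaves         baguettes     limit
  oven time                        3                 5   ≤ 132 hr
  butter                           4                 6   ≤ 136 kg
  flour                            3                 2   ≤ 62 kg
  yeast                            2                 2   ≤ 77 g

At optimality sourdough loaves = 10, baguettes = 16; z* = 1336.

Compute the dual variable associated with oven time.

0

Binding: butter and flour. Non-binding: oven time (22 unused), yeast (25 unused).
Since oven time, yeast are not tight, their duals are 0.
The binding rows give the dual system: 4·y_butter + 3·y_flour = 44 and 6·y_butter + 2·y_flour = 56.
This yields shadow prices y_butter = 8, y_flour = 4.
Shadow price of oven time = 0.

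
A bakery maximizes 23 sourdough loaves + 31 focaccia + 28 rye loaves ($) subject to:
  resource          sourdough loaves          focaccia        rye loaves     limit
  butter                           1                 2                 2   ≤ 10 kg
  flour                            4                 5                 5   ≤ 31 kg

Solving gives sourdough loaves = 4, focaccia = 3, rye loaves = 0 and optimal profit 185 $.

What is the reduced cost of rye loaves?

-3

Both butter and flour are binding at x*.
The binding rows give the dual system: 1·y_butter + 4·y_flour = 23 and 2·y_butter + 5·y_flour = 31.
→ y_butter = 3 and y_flour = 5.
Reduced cost of rye loaves: c₃ − yᵀa₃ = 28 − (3·2 + 5·5) = 28 − 31 = -3.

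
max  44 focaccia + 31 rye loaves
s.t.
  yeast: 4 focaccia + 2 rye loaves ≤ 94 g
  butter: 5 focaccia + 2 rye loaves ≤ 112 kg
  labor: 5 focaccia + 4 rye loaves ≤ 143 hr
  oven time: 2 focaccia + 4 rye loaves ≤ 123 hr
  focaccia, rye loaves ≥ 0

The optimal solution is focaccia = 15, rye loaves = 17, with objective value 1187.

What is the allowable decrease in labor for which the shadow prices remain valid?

9

Binding constraints: yeast, labor. The basis is B = [[4,2],[5,4]] with det 6.
Per unit decrease in labor, x* moves by d = (0.3333, -0.6667).
The basis stays optimal until butter becomes binding; allowable decrease = 9 hr.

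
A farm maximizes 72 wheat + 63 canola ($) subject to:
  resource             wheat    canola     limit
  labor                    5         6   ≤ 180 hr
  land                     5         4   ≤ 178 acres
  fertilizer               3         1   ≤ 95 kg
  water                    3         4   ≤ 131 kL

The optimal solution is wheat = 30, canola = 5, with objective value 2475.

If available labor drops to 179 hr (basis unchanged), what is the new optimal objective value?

2466

Check each constraint at x*: labor 180/180 (tight); land 170/178 (slack 8); fertilizer 95/95 (tight); water 110/131 (slack 21).
By complementary slackness, y = 0 for the non-binding constraints.
Dual feasibility on the basic columns requires 5·y_labor + 3·y_fertilizer = 72, 6·y_labor + 1·y_fertilizer = 63.
Solving: y_labor = 9, y_fertilizer = 9.
Δz = y_labor·Δb = 9 × (-1) = -9, so new z* = 2475 − 9 = 2466.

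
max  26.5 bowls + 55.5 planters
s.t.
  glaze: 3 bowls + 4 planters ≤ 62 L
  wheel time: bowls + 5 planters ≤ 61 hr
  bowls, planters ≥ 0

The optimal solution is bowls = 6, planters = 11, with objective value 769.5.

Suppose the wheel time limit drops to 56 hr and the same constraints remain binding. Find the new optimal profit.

Both glaze and wheel time are binding at x*.
The binding rows give the dual system: 3·y_glaze + 1·y_wheel time = 26.5 and 4·y_glaze + 5·y_wheel time = 55.5.
→ y_glaze = 7 and y_wheel time = 5.5.
Δz = y_wheel time·Δb = 5.5 × (-5) = -27.5, so new z* = 769.5 − 27.5 = 742.

742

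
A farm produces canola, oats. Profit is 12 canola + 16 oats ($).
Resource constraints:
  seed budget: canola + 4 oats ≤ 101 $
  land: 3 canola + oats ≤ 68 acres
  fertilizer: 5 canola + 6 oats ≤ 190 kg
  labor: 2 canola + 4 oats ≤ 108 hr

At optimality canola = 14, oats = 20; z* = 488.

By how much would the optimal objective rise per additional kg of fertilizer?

2

Binding: fertilizer and labor. Non-binding: seed budget (7 unused), land (6 unused).
Since seed budget, land are not tight, their duals are 0.
Dual feasibility on the basic columns requires 5·y_fertilizer + 2·y_labor = 12, 6·y_fertilizer + 4·y_labor = 16.
This yields shadow prices y_fertilizer = 2, y_labor = 1.
Shadow price of fertilizer = 2.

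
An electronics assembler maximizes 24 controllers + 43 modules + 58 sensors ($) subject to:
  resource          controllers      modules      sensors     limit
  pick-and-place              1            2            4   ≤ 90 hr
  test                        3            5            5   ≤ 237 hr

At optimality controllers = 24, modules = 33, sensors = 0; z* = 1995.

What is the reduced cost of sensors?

-3

Both pick-and-place and test are binding at x*.
Dual feasibility on the basic columns requires 1·y_pick-and-place + 3·y_test = 24, 2·y_pick-and-place + 5·y_test = 43.
→ y_pick-and-place = 9 and y_test = 5.
Reduced cost of sensors: c₃ − yᵀa₃ = 58 − (9·4 + 5·5) = 58 − 61 = -3.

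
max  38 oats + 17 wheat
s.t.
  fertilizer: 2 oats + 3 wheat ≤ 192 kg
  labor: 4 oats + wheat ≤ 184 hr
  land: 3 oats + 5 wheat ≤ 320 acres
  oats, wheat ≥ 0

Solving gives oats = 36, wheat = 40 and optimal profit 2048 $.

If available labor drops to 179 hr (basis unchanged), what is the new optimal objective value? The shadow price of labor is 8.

Δb = -5, so new z* = 2048 + (8)·(-5) = 2048 − 40 = 2008.

2008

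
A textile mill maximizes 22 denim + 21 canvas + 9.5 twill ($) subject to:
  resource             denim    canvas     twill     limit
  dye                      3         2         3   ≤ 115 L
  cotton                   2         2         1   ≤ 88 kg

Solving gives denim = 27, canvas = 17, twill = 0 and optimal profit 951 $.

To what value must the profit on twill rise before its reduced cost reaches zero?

12.5

Check each constraint at x*: dye 115/115 (tight); cotton 88/88 (tight).
From A_Bᵀ y = c: 3·y_dye + 2·y_cotton = 22; 2·y_dye + 2·y_cotton = 21.
→ y_dye = 1 and y_cotton = 9.5.
twill enters the basis when its profit ≥ yᵀa₃ = 1·3 + 9.5·1 = 12.5.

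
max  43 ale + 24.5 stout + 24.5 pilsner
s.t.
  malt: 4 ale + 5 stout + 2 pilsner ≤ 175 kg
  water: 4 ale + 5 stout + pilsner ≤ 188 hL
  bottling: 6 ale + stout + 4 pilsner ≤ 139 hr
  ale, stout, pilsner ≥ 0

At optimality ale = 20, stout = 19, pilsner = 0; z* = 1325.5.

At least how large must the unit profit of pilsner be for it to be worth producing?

26

Binding: malt and bottling. Non-binding: water (13 unused).
Slack constraints have shadow price 0 (complementary slackness).
The binding rows give the dual system: 4·y_malt + 6·y_bottling = 43 and 5·y_malt + 1·y_bottling = 24.5.
This yields shadow prices y_malt = 4, y_bottling = 4.5.
pilsner enters the basis when its profit ≥ yᵀa₃ = 4·2 + 4.5·4 = 26.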